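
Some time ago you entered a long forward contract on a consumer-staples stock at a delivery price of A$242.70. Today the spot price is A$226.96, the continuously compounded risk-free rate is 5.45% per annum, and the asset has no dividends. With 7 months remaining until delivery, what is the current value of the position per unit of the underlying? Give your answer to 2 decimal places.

-A$8.15

Current fair forward for the remaining 7 months: F = S·e^(r·T), r = 0.0545
F = 226.96 · e^(0.0545 × 7/12) = 226.96 × 1.032302 = 234.2913
Value of long forward = (F − K)·e^(−rT) = (234.2913 − 242.70) · e^(−0.0545·7/12)
= -8.4087 × 0.968708 = -8.15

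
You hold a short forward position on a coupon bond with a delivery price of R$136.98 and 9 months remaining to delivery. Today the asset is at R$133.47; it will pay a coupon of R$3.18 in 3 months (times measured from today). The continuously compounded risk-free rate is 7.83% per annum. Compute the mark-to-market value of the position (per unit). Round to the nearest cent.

PV(remaining coupons) I = 3.18·e^(−0.0783·3/12) = 3.1184
Current forward F = (S − I)·e^(rT) = (133.47 − 3.1184)·e^(0.0783·9/12) = 130.3516 × 1.060484 = 138.2358
Value (long) = (F − K)·e^(−rT) = (138.2358 − 136.98) × 0.942966 = 1.1842
Short position value = −(long value) = -R$1.18

-R$1.18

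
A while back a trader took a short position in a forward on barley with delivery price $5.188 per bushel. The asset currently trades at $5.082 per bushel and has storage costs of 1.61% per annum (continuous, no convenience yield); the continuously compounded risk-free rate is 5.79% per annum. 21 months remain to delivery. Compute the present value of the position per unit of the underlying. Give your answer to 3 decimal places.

-$0.539 per bushel

Current fair forward for the remaining 21 months: F = S·e^((r + u)·T), (r + u) = 0.0579 + 0.0161 = 0.0740
F = 5.082 · e^(0.0740 × 21/12) = 5.082 × 1.138259 = 5.7846
Value of long forward = (F − K)·e^(−rT) = (5.7846 − 5.188) · e^(−0.0579·21/12)
= 0.5966 × 0.903639 = 0.539
Short position value = −(long value) = -$0.539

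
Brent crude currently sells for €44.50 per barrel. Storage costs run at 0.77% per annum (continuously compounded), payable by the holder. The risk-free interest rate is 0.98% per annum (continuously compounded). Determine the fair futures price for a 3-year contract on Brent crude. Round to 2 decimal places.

Net carry = r + u − y = 0.0098 + 0.0077 − 0.0000 = 0.0175
F = S·e^((r+u−y)T) = 44.50 · e^(0.0175 × 3) = 44.50 · e^0.052500
= 44.50 × 1.053903 = €46.90 per barrel

€46.90 per barrel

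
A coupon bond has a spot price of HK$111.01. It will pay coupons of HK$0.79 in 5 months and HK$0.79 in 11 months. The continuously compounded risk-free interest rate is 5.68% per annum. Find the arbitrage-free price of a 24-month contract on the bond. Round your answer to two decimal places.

PV(coupons) I = 0.79·e^(−0.0568·5/12) + 0.79·e^(−0.0568·11/12)
I = 0.7715 + 0.7499 = 1.5214
F = (S − I)·e^(rT) = (111.01 − 1.5214) · e^(0.0568·24/12)
= 109.4886 · e^0.113600 = 109.4886 × 1.120304 = HK$122.66

HK$122.66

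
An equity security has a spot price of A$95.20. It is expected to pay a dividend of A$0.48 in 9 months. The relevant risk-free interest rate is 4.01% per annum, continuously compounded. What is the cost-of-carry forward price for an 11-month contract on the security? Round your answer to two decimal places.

A$98.28

PV(dividends) I = 0.48·e^(−0.0401·9/12)
I = 0.4658
F = (S − I)·e^(rT) = (95.20 − 0.4658) · e^(0.0401·11/12)
= 94.7342 · e^0.036758 = 94.7342 × 1.037442 = A$98.28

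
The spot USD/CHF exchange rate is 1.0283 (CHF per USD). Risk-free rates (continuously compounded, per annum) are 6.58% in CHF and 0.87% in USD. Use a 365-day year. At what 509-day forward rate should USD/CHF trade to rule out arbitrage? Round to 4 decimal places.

F = S·e^((r_CHF − r_USD)T) = 1.0283 · e^((0.0658 − 0.0087) × 509/365)
= 1.0283 · e^0.079627 = 1.0283 × 1.082883
F = 1.1135 CHF per USD

1.1135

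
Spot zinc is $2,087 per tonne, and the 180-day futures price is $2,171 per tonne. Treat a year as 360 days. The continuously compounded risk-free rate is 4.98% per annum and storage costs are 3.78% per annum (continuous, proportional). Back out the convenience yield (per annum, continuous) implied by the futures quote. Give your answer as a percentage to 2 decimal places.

0.87%

F = S·e^((r+u−y)T) ⇒ (r+u−y) = ln(F/S)/T
ln(2171/2087) = 0.039460; /T ⇒ 0.078920
y = r + u − ln(F/S)/T = 0.0498 + 0.0378 − 0.078920 = 0.008680
y = 0.87%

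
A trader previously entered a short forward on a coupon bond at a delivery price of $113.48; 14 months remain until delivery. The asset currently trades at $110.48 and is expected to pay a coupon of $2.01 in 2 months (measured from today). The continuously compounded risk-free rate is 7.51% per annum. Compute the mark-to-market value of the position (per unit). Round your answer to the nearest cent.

-$4.53

PV(remaining coupons) I = 2.01·e^(−0.0751·2/12) = 1.9850
Current forward F = (S − I)·e^(rT) = (110.48 − 1.9850)·e^(0.0751·14/12) = 108.4950 × 1.091570 = 118.4299
Value (long) = (F − K)·e^(−rT) = (118.4299 − 113.48) × 0.916112 = 4.5347
Short position value = −(long value) = -$4.53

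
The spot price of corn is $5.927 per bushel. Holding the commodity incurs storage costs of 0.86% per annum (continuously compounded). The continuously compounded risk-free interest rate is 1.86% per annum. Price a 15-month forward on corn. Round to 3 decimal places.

$6.132 per bushel

Net carry = r + u − y = 0.0186 + 0.0086 − 0.0000 = 0.0272
F = S·e^((r+u−y)T) = 5.927 · e^(0.0272 × 15/12) = 5.927 · e^0.034000
= 5.927 × 1.034585 = $6.132 per bushel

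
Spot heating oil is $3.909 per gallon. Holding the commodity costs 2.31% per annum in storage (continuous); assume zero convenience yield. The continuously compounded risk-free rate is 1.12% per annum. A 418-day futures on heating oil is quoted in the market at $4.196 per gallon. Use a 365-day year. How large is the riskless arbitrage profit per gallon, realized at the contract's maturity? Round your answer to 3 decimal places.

Fair futures: F* = S·e^(carry·T), with carry = (r + u) = 0.0112 + 0.0231 = 0.0343
F* = 3.909 · e^(0.0343 × 418/365) = 3.909 · e^0.039281 = 3.909 × 1.040063 = $4.0656
Market $4.196 > fair $4.0656: forward overpriced → cash-and-carry (buy spot, short the forward).
At maturity, profit = |F_mkt − F*| = |4.196 − 4.0656| = $0.130 per gallon

$0.130 per gallon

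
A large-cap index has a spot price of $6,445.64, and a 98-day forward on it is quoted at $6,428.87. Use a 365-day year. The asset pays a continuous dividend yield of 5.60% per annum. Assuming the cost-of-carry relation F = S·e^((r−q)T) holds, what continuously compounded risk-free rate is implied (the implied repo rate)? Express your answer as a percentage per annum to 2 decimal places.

From F = S·e^((r−q)T): (r − q) = ln(F/S)/T
ln(6428.87/6445.64) = ln(0.997398) = -0.002605
(r − q) = -0.002605 / (98/365) = -0.009702
r = ln(F/S)/T + q = -0.009702 + 0.0560 = 0.046298
r = 4.63%

4.63%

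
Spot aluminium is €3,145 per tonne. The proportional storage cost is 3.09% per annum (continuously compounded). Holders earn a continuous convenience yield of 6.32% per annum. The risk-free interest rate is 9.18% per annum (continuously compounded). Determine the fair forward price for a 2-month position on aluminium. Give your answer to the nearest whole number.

Net carry = r + u − y = 0.0918 + 0.0309 − 0.0632 = 0.0595
F = S·e^((r+u−y)T) = 3145 · e^(0.0595 × 2/12) = 3145 · e^0.009917
= 3145 × 1.009966 = €3,176 per tonne

€3,176 per tonne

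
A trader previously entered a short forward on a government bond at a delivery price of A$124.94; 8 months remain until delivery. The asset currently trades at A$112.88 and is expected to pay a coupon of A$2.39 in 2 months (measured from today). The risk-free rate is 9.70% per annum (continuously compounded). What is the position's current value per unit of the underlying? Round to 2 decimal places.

A$6.59

PV(remaining coupons) I = 2.39·e^(−0.0970·2/12) = 2.3517
Current forward F = (S − I)·e^(rT) = (112.88 − 2.3517)·e^(0.0970·8/12) = 110.5283 × 1.066803 = 117.9119
Value (long) = (F − K)·e^(−rT) = (117.9119 − 124.94) × 0.937380 = -6.5880
Short position value = −(long value) = A$6.59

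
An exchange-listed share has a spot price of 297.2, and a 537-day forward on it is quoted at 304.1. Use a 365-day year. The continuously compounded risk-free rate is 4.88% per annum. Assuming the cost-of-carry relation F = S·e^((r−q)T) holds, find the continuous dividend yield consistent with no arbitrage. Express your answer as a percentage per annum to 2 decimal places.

From F = S·e^((r−q)T): (r − q) = ln(F/S)/T
ln(304.1/297.2) = ln(1.023217) = 0.022952
(r − q) = 0.022952 / (537/365) = 0.015601
q = r − ln(F/S)/T = 0.0488 − 0.015601 = 0.033199
q = 3.32%

3.32%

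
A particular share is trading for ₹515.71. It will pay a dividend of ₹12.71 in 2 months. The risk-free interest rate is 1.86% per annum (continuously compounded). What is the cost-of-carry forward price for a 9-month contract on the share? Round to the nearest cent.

PV(dividends) I = 12.71·e^(−0.0186·2/12)
I = 12.6707
F = (S − I)·e^(rT) = (515.71 − 12.6707) · e^(0.0186·9/12)
= 503.0393 · e^0.013950 = 503.0393 × 1.014048 = ₹510.11

₹510.11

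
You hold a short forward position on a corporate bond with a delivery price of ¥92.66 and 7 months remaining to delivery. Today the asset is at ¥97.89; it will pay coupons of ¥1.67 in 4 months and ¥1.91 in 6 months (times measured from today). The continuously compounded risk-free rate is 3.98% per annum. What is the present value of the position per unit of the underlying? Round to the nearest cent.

PV(remaining coupons) I = 1.67·e^(−0.0398·4/12) + 1.91·e^(−0.0398·6/12) = 3.5204
Current forward F = (S − I)·e^(rT) = (97.89 − 3.5204)·e^(0.0398·7/12) = 94.3696 × 1.023488 = 96.5862
Value (long) = (F − K)·e^(−rT) = (96.5862 − 92.66) × 0.977051 = 3.8361
Short position value = −(long value) = -¥3.84

-¥3.84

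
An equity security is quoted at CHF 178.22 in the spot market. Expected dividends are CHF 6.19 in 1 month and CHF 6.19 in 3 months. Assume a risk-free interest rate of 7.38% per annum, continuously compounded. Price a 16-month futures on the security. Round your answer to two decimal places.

PV(dividends) I = 6.19·e^(−0.0738·1/12) + 6.19·e^(−0.0738·3/12)
I = 6.1520 + 6.0768 = 12.2288
F = (S − I)·e^(rT) = (178.22 − 12.2288) · e^(0.0738·16/12)
= 165.9912 · e^0.098400 = 165.9912 × 1.103404 = CHF 183.16

CHF 183.16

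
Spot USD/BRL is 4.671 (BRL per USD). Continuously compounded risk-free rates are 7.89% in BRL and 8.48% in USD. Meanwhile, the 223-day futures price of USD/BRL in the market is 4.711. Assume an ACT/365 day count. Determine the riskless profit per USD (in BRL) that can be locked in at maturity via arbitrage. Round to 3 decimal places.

0.057 per USD (in BRL)

Fair futures: F* = S·e^(carry·T), with carry = (r_BRL − r_USD) = 0.0789 − 0.0848 = -0.0059
F* = 4.671 · e^(-0.0059 × 223/365) = 4.671 · e^-0.003605 = 4.671 × 0.996401 = 4.6542
Market 4.711 > fair 4.6542: forward overpriced → cash-and-carry (buy spot, short the forward).
At maturity, profit = |F_mkt − F*| = |4.711 − 4.6542| = 0.057 per USD (in BRL)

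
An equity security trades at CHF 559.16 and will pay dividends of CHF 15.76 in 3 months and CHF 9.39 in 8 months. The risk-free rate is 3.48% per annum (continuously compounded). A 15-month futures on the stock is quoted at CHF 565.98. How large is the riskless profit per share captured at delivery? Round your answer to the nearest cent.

CHF 7.86 per share

PV(dividends) I = 15.76·e^(−0.0348·3/12) + 9.39·e^(−0.0348·8/12) = 24.7981
Fair futures F* = (S − I)·e^(rT) = (559.16 − 24.7981)·e^0.043500 = 534.3619 × 1.044460 = 558.1196
Market CHF 565.98 > fair 558.1196: forward overpriced → cash-and-carry (borrow at r, buy the stock and collect the dividends, short the forward).
Profit at T = |F_mkt − F*| = |565.98 − 558.1196| = CHF 7.86 per share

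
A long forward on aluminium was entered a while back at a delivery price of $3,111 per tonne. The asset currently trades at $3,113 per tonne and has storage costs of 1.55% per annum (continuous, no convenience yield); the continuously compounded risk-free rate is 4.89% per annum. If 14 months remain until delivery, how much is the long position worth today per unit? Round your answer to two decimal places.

$231.32 per tonne

Current fair forward for the remaining 14 months: F = S·e^((r + u)·T), (r + u) = 0.0489 + 0.0155 = 0.0644
F = 3113 · e^(0.0644 × 14/12) = 3113 × 1.07802788 = 3355.9008
Value of long forward = (F − K)·e^(−rT) = (3355.9008 − 3111) · e^(−0.0489·14/12)
= 244.9008 × 0.94454684 = 231.32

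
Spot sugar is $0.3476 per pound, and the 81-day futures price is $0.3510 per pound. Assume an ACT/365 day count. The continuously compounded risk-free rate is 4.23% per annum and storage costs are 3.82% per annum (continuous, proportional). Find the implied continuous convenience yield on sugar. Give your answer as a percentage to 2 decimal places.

3.66%

F = S·e^((r+u−y)T) ⇒ (r+u−y) = ln(F/S)/T
ln(0.3510/0.3476) = 0.009734; /T ⇒ 0.043863
y = r + u − ln(F/S)/T = 0.0423 + 0.0382 − 0.043863 = 0.036637
y = 3.66%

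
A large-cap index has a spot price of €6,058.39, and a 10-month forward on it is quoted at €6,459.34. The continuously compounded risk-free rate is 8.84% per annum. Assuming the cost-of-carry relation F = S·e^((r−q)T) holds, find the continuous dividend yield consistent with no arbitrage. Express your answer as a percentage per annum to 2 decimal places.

From F = S·e^((r−q)T): (r − q) = ln(F/S)/T
ln(6459.34/6058.39) = ln(1.066181) = 0.064083
(r − q) = 0.064083 / (10/12) = 0.076900
q = r − ln(F/S)/T = 0.0884 − 0.076900 = 0.011500
q = 1.15%

1.15%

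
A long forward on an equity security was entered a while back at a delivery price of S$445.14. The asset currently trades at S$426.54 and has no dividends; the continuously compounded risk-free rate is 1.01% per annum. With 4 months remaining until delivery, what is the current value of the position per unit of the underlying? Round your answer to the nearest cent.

Current fair forward for the remaining 4 months: F = S·e^(r·T), r = 0.0101
F = 426.54 · e^(0.0101 × 4/12) = 426.54 × 1.003372 = 427.9783
Value of long forward = (F − K)·e^(−rT) = (427.9783 − 445.14) · e^(−0.0101·4/12)
= -17.1617 × 0.996639 = -17.10

-S$17.10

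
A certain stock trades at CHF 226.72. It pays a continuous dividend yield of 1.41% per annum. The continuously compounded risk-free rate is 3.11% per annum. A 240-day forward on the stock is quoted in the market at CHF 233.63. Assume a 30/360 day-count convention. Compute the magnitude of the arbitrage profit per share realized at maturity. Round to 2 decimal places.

Fair forward: F* = S·e^(carry·T), with carry = (r − q) = 0.0311 − 0.0141 = 0.0170
F* = 226.72 · e^(0.0170 × 240/360) = 226.72 · e^0.011333 = 226.72 × 1.011397 = CHF 229.3039
Market CHF 233.63 > fair CHF 229.3039: forward overpriced → cash-and-carry (buy spot, short the forward).
At maturity, profit = |F_mkt − F*| = |233.63 − 229.3039| = CHF 4.33 per share

CHF 4.33 per share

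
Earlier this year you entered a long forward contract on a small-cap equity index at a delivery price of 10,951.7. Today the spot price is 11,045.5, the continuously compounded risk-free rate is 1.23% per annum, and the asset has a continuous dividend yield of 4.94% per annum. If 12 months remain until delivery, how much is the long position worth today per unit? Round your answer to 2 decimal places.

-304.71

Current fair forward for the remaining 12 months: F = S·e^((r − q)·T), (r − q) = 0.0123 − 0.0494 = -0.0371
F = 11045.5 · e^(-0.0371 × 12/12) = 11045.5 × 0.96357977 = 10643.2203
Value of long forward = (F − K)·e^(−rT) = (10643.2203 − 10951.7) · e^(−0.0123·12/12)
= -308.4797 × 0.98777534 = -304.71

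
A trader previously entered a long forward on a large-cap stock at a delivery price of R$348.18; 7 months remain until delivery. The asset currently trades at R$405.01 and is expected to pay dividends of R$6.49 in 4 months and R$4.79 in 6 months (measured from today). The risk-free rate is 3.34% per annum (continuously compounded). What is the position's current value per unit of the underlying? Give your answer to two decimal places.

R$52.42

PV(remaining dividends) I = 6.49·e^(−0.0334·4/12) + 4.79·e^(−0.0334·6/12) = 11.1288
Current forward F = (S − I)·e^(rT) = (405.01 − 11.1288)·e^(0.0334·7/12) = 393.8812 × 1.019674 = 401.6304
Value (long) = (F − K)·e^(−rT) = (401.6304 − 348.18) × 0.980705 = 52.4191
Value = R$52.42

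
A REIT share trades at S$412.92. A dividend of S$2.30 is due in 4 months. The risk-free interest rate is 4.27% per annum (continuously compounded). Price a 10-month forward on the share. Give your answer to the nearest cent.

S$425.53

PV(dividends) I = 2.30·e^(−0.0427·4/12)
I = 2.2675
F = (S − I)·e^(rT) = (412.92 − 2.2675) · e^(0.0427·10/12)
= 410.6525 · e^0.035583 = 410.6525 × 1.036224 = S$425.53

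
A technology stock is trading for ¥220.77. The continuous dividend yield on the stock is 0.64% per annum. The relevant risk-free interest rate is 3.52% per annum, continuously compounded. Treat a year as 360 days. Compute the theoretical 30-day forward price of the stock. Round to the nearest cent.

¥221.30

F = S·e^((r − q)T) = 220.77 · e^((0.0352 − 0.0064) × 30/360)
= 220.77 · e^0.002400 = 220.77 × 1.002403
F = ¥221.30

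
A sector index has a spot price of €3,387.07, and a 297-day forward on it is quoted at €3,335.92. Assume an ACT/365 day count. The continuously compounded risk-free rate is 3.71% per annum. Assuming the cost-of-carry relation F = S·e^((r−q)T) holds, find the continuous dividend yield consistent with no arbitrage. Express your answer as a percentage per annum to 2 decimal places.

5.58%

From F = S·e^((r−q)T): (r − q) = ln(F/S)/T
ln(3335.92/3387.07) = ln(0.984898) = -0.015217
(r − q) = -0.015217 / (297/365) = -0.018701
q = r − ln(F/S)/T = 0.0371 + 0.018701 = 0.055801
q = 5.58%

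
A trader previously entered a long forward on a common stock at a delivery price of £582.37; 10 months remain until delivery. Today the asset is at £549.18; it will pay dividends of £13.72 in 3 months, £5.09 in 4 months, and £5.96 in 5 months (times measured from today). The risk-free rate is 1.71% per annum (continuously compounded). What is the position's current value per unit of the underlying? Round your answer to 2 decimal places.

PV(remaining dividends) I = 13.72·e^(−0.0171·3/12) + 5.09·e^(−0.0171·4/12) + 5.96·e^(−0.0171·5/12) = 24.6402
Current forward F = (S − I)·e^(rT) = (549.18 − 24.6402)·e^(0.0171·10/12) = 524.5398 × 1.014352 = 532.0680
Value (long) = (F − K)·e^(−rT) = (532.0680 − 582.37) × 0.985851 = -49.5903
Value = -£49.59

-£49.59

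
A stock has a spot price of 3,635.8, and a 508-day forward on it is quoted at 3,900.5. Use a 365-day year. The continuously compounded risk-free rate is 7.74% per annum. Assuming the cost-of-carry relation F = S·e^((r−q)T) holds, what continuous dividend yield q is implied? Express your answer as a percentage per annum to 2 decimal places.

2.69%

From F = S·e^((r−q)T): (r − q) = ln(F/S)/T
ln(3900.5/3635.8) = ln(1.072804) = 0.070276
(r − q) = 0.070276 / (508/365) = 0.050494
q = r − ln(F/S)/T = 0.0774 − 0.050494 = 0.026906
q = 2.69%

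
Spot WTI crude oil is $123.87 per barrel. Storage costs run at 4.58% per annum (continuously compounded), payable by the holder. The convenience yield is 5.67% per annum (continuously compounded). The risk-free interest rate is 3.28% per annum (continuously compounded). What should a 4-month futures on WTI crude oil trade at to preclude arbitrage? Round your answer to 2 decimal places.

Net carry = r + u − y = 0.0328 + 0.0458 − 0.0567 = 0.0219
F = S·e^((r+u−y)T) = 123.87 · e^(0.0219 × 4/12) = 123.87 · e^0.007300
= 123.87 × 1.007327 = $124.78 per barrel

$124.78 per barrel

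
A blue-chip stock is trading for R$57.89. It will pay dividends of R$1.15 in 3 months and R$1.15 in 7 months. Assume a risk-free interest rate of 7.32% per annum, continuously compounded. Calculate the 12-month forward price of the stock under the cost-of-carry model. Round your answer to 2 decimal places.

PV(dividends) I = 1.15·e^(−0.0732·3/12) + 1.15·e^(−0.0732·7/12)
I = 1.1291 + 1.1019 = 2.2310
F = (S − I)·e^(rT) = (57.89 − 2.2310) · e^(0.0732·12/12)
= 55.6590 · e^0.073200 = 55.6590 × 1.075946 = R$59.89

R$59.89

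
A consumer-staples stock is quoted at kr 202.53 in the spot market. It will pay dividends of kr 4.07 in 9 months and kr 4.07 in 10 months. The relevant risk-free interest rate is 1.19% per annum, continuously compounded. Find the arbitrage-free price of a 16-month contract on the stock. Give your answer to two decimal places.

kr 197.58

PV(dividends) I = 4.07·e^(−0.0119·9/12) + 4.07·e^(−0.0119·10/12)
I = 4.0338 + 4.0298 = 8.0636
F = (S − I)·e^(rT) = (202.53 − 8.0636) · e^(0.0119·16/12)
= 194.4664 · e^0.015867 = 194.4664 × 1.015994 = kr 197.58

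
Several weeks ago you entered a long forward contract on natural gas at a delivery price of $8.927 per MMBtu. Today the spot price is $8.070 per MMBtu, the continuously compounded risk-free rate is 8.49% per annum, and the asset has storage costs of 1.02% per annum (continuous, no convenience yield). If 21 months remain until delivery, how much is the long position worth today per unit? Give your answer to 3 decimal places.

Current fair forward for the remaining 21 months: F = S·e^((r + u)·T), (r + u) = 0.0849 + 0.0102 = 0.0951
F = 8.070 · e^(0.0951 × 21/12) = 8.070 × 1.181075 = 9.5313
Value of long forward = (F − K)·e^(−rT) = (9.5313 − 8.927) · e^(−0.0849·21/12)
= 0.6043 × 0.861935 = 0.521

$0.521 per MMBtu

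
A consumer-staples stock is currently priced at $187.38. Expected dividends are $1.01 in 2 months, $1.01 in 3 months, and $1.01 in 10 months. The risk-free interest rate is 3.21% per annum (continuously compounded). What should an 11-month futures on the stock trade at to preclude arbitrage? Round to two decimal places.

PV(dividends) I = 1.01·e^(−0.0321·2/12) + 1.01·e^(−0.0321·3/12) + 1.01·e^(−0.0321·10/12)
I = 1.0046 + 1.0019 + 0.9833 = 2.9898
F = (S − I)·e^(rT) = (187.38 − 2.9898) · e^(0.0321·11/12)
= 184.3902 · e^0.029425 = 184.3902 × 1.029862 = $189.90

$189.90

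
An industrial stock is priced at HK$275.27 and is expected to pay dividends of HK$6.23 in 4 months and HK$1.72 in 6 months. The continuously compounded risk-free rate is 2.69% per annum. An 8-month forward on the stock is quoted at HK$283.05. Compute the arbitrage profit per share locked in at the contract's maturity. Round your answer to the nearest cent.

PV(dividends) I = 6.23·e^(−0.0269·4/12) + 1.72·e^(−0.0269·6/12) = 7.8714
Fair forward F* = (S − I)·e^(rT) = (275.27 − 7.8714)·e^0.017933 = 267.3986 × 1.018095 = 272.2372
Market HK$283.05 > fair 272.2372: forward overpriced → cash-and-carry (borrow at r, buy the stock and collect the dividends, short the forward).
Profit at T = |F_mkt − F*| = |283.05 − 272.2372| = HK$10.81 per share

HK$10.81 per share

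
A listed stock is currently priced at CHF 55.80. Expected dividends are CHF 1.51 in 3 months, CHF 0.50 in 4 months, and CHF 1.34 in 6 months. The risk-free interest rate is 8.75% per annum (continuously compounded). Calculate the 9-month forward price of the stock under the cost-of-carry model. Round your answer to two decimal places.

CHF 56.12

PV(dividends) I = 1.51·e^(−0.0875·3/12) + 0.50·e^(−0.0875·4/12) + 1.34·e^(−0.0875·6/12)
I = 1.4773 + 0.4856 + 1.2826 = 3.2455
F = (S − I)·e^(rT) = (55.80 − 3.2455) · e^(0.0875·9/12)
= 52.5545 · e^0.065625 = 52.5545 × 1.067826 = CHF 56.12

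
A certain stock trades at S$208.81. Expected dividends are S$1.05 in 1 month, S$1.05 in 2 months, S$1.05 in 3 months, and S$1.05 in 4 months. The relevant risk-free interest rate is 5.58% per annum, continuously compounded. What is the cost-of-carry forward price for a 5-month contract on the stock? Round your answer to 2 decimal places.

PV(dividends) I = 1.05·e^(−0.0558·1/12) + 1.05·e^(−0.0558·2/12) + 1.05·e^(−0.0558·3/12) + 1.05·e^(−0.0558·4/12)
I = 1.0451 + 1.0403 + 1.0355 + 1.0307 = 4.1516
F = (S − I)·e^(rT) = (208.81 − 4.1516) · e^(0.0558·5/12)
= 204.6584 · e^0.023250 = 204.6584 × 1.023522 = S$209.47

S$209.47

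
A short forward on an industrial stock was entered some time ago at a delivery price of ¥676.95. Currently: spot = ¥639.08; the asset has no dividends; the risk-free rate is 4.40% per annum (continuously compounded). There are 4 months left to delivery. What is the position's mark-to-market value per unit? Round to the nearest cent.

Current fair forward for the remaining 4 months: F = S·e^(r·T), r = 0.0440
F = 639.08 · e^(0.0440 × 4/12) = 639.08 × 1.014775 = 648.5224
Value of long forward = (F − K)·e^(−rT) = (648.5224 − 676.95) · e^(−0.0440·4/12)
= -28.4276 × 0.985440 = -28.01
Short position value = −(long value) = ¥28.01

¥28.01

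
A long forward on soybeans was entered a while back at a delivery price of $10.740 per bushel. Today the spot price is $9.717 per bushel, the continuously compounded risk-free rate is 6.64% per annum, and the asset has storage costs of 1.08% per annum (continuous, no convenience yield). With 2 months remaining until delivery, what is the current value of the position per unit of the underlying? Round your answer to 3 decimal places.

-$0.887 per bushel

Current fair forward for the remaining 2 months: F = S·e^((r + u)·T), (r + u) = 0.0664 + 0.0108 = 0.0772
F = 9.717 · e^(0.0772 × 2/12) = 9.717 × 1.012950 = 9.8428
Value of long forward = (F − K)·e^(−rT) = (9.8428 − 10.740) · e^(−0.0664·2/12)
= -0.8972 × 0.988994 = -0.887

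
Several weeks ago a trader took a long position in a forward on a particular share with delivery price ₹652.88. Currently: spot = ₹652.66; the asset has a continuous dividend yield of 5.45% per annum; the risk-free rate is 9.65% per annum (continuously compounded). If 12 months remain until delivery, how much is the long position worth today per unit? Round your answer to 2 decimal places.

Current fair forward for the remaining 12 months: F = S·e^((r − q)·T), (r − q) = 0.0965 − 0.0545 = 0.0420
F = 652.66 · e^(0.0420 × 12/12) = 652.66 × 1.042894 = 680.6552
Value of long forward = (F − K)·e^(−rT) = (680.6552 − 652.88) · e^(−0.0965·12/12)
= 27.7752 × 0.908010 = 25.22

₹25.22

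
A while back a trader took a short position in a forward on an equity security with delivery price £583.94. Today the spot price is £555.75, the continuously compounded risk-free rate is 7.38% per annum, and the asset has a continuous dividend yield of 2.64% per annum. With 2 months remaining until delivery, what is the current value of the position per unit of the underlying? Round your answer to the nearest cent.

£23.49

Current fair forward for the remaining 2 months: F = S·e^((r − q)·T), (r − q) = 0.0738 − 0.0264 = 0.0474
F = 555.75 · e^(0.0474 × 2/12) = 555.75 × 1.007931 = 560.1577
Value of long forward = (F − K)·e^(−rT) = (560.1577 − 583.94) · e^(−0.0738·2/12)
= -23.7823 × 0.987775 = -23.49
Short position value = −(long value) = £23.49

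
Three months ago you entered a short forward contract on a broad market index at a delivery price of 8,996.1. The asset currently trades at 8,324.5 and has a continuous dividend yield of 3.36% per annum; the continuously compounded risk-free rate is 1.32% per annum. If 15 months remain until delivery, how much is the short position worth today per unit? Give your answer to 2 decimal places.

Current fair forward for the remaining 15 months: F = S·e^((r − q)·T), (r − q) = 0.0132 − 0.0336 = -0.0204
F = 8324.5 · e^(-0.0204 × 15/12) = 8324.5 × 0.97482238 = 8114.9089
Value of long forward = (F − K)·e^(−rT) = (8114.9089 − 8996.1) · e^(−0.0132·15/12)
= -881.1911 × 0.98363538 = -866.77
Short position value = −(long value) = 866.77

866.77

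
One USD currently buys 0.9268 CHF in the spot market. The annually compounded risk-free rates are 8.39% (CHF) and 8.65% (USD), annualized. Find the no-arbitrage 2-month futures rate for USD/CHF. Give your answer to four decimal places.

0.9264

By covered interest parity, F = S · (1+r_CHF)^T / (1+r_USD)^T
= 0.9268 × 1.013518 / 1.013923 = 0.9268 × 0.999601
F = 0.9264 CHF per USD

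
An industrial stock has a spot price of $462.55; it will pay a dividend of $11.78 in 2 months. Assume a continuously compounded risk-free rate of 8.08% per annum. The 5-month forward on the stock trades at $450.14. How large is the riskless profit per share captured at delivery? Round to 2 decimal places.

$16.23 per share

PV(dividends) I = 11.78·e^(−0.0808·2/12) = 11.6224
Fair forward F* = (S − I)·e^(rT) = (462.55 − 11.6224)·e^0.033667 = 450.9276 × 1.034240 = 466.3674
Market $450.14 < fair 466.3674: forward underpriced → reverse cash-and-carry (short the stock, invest proceeds at r, pay the dividends, go long the forward).
Profit at T = |F_mkt − F*| = |450.14 − 466.3674| = $16.23 per share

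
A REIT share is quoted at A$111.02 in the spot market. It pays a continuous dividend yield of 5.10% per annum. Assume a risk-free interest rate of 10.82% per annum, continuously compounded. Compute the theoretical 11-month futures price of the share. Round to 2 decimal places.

F = S·e^((r − q)T) = 111.02 · e^((0.1082 − 0.0510) × 11/12)
= 111.02 · e^0.052433 = 111.02 × 1.053832
F = A$117.00

A$117.00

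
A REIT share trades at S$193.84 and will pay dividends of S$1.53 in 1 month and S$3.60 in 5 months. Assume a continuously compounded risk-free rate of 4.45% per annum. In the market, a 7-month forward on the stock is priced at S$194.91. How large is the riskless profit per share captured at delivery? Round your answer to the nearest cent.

PV(dividends) I = 1.53·e^(−0.0445·1/12) + 3.60·e^(−0.0445·5/12) = 5.0582
Fair forward F* = (S − I)·e^(rT) = (193.84 − 5.0582)·e^0.025958 = 188.7818 × 1.026298 = 193.7464
Market S$194.91 > fair 193.7464: forward overpriced → cash-and-carry (borrow at r, buy the stock and collect the dividends, short the forward).
Profit at T = |F_mkt − F*| = |194.91 − 193.7464| = S$1.16 per share

S$1.16 per share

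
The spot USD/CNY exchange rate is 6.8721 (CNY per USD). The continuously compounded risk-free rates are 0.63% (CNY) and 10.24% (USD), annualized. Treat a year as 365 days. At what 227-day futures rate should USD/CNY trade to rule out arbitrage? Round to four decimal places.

6.4734

F = S·e^((r_CNY − r_USD)T) = 6.8721 · e^((0.0063 − 0.1024) × 227/365)
= 6.8721 · e^-0.059766 = 6.8721 × 0.941985
F = 6.4734 CNY per USD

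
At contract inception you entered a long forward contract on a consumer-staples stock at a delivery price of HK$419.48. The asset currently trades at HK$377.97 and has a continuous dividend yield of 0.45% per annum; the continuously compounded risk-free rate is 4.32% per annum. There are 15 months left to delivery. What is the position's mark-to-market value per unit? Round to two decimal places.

-HK$21.58

Current fair forward for the remaining 15 months: F = S·e^((r − q)·T), (r − q) = 0.0432 − 0.0045 = 0.0387
F = 377.97 · e^(0.0387 × 15/12) = 377.97 × 1.049564 = 396.7037
Value of long forward = (F − K)·e^(−rT) = (396.7037 − 419.48) · e^(−0.0432·15/12)
= -22.7763 × 0.947432 = -21.58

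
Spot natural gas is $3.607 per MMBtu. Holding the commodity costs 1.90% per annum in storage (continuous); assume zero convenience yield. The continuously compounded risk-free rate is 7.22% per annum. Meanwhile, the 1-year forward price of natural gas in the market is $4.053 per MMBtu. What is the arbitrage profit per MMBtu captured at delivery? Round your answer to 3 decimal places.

Fair forward: F* = S·e^(carry·T), with carry = (r + u) = 0.0722 + 0.0190 = 0.0912
F* = 3.607 · e^(0.0912 × 1) = 3.607 · e^0.091200 = 3.607 × 1.095488 = $3.9514
Market $4.053 > fair $3.9514: forward overpriced → cash-and-carry (buy spot, short the forward).
At maturity, profit = |F_mkt − F*| = |4.053 − 3.9514| = $0.102 per MMBtu

$0.102 per MMBtu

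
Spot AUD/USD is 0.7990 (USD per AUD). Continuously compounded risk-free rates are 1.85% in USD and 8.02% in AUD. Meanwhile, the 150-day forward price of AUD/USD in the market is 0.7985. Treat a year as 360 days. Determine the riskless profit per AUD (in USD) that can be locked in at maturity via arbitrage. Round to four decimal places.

Fair forward: F* = S·e^(carry·T), with carry = (r_USD − r_AUD) = 0.0185 − 0.0802 = -0.0617
F* = 0.7990 · e^(-0.0617 × 150/360) = 0.7990 · e^-0.025708 = 0.7990 × 0.974620 = 0.7787
Market 0.7985 > fair 0.7787: forward overpriced → cash-and-carry (buy spot, short the forward).
At maturity, profit = |F_mkt − F*| = |0.7985 − 0.7787| = 0.0198 per AUD (in USD)

0.0198 per AUD (in USD)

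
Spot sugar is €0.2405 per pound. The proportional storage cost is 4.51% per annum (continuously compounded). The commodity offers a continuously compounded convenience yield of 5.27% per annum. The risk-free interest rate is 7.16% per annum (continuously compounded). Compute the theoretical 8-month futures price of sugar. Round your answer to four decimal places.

€0.2510 per pound

Net carry = r + u − y = 0.0716 + 0.0451 − 0.0527 = 0.0640
F = S·e^((r+u−y)T) = 0.2405 · e^(0.0640 × 8/12) = 0.2405 · e^0.042667
= 0.2405 × 1.043590 = €0.2510 per pound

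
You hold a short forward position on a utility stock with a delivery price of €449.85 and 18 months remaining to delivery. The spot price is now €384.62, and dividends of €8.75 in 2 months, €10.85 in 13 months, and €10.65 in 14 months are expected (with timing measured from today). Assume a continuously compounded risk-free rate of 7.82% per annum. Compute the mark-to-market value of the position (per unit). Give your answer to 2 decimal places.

€43.77

PV(remaining dividends) I = 8.75·e^(−0.0782·2/12) + 10.85·e^(−0.0782·13/12) + 10.65·e^(−0.0782·14/12) = 28.3268
Current forward F = (S − I)·e^(rT) = (384.62 − 28.3268)·e^(0.0782·18/12) = 356.2932 × 1.124457 = 400.6364
Value (long) = (F − K)·e^(−rT) = (400.6364 − 449.85) × 0.889318 = -43.7665
Short position value = −(long value) = €43.77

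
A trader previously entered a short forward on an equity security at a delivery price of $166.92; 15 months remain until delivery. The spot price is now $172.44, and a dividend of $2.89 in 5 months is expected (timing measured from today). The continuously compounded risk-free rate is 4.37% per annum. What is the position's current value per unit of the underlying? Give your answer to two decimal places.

-$11.56

PV(remaining dividends) I = 2.89·e^(−0.0437·5/12) = 2.8379
Current forward F = (S − I)·e^(rT) = (172.44 − 2.8379)·e^(0.0437·15/12) = 169.6021 × 1.056144 = 179.1242
Value (long) = (F − K)·e^(−rT) = (179.1242 − 166.92) × 0.946840 = 11.5554
Short position value = −(long value) = -$11.56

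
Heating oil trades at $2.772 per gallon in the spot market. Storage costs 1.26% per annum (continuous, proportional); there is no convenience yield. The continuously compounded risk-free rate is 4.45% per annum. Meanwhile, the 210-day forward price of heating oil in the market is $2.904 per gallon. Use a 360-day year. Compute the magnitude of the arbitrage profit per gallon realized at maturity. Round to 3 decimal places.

Fair forward: F* = S·e^(carry·T), with carry = (r + u) = 0.0445 + 0.0126 = 0.0571
F* = 2.772 · e^(0.0571 × 210/360) = 2.772 · e^0.033308 = 2.772 × 1.033869 = $2.8659
Market $2.904 > fair $2.8659: forward overpriced → cash-and-carry (buy spot, short the forward).
At maturity, profit = |F_mkt − F*| = |2.904 − 2.8659| = $0.038 per gallon

$0.038 per gallon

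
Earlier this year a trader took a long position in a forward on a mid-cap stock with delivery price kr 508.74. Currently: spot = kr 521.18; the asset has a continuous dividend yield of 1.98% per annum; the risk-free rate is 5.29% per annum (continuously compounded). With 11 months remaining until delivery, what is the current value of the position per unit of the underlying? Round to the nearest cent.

Current fair forward for the remaining 11 months: F = S·e^((r − q)·T), (r − q) = 0.0529 − 0.0198 = 0.0331
F = 521.18 · e^(0.0331 × 11/12) = 521.18 × 1.030807 = 537.2360
Value of long forward = (F − K)·e^(−rT) = (537.2360 − 508.74) · e^(−0.0529·11/12)
= 28.4960 × 0.952665 = 27.15

kr 27.15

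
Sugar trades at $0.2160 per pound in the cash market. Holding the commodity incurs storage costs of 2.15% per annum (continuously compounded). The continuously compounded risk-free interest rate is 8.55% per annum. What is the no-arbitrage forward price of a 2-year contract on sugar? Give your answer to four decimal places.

$0.2675 per pound

Net carry = r + u − y = 0.0855 + 0.0215 − 0.0000 = 0.1070
F = S·e^((r+u−y)T) = 0.2160 · e^(0.1070 × 2) = 0.2160 · e^0.214000
= 0.2160 × 1.238623 = $0.2675 per pound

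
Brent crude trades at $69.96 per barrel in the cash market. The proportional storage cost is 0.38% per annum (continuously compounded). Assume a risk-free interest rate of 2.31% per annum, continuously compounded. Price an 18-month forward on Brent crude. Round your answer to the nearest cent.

Net carry = r + u − y = 0.0231 + 0.0038 − 0.0000 = 0.0269
F = S·e^((r+u−y)T) = 69.96 · e^(0.0269 × 18/12) = 69.96 · e^0.040350
= 69.96 × 1.041175 = $72.84 per barrel

$72.84 per barrel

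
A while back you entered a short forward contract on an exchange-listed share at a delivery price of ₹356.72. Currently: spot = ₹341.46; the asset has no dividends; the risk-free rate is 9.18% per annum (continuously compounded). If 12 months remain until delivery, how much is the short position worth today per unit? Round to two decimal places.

-₹16.03

Current fair forward for the remaining 12 months: F = S·e^(r·T), r = 0.0918
F = 341.46 · e^(0.0918 × 12/12) = 341.46 × 1.096146 = 374.2900
Value of long forward = (F − K)·e^(−rT) = (374.2900 − 356.72) · e^(−0.0918·12/12)
= 17.5700 × 0.912288 = 16.03
Short position value = −(long value) = -₹16.03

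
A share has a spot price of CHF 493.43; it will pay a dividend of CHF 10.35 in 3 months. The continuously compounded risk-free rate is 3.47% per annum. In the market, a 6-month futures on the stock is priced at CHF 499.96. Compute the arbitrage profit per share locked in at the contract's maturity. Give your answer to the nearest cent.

CHF 8.33 per share

PV(dividends) I = 10.35·e^(−0.0347·3/12) = 10.2606
Fair futures F* = (S − I)·e^(rT) = (493.43 − 10.2606)·e^0.017350 = 483.1694 × 1.017501 = 491.6253
Market CHF 499.96 > fair 491.6253: forward overpriced → cash-and-carry (borrow at r, buy the stock and collect the dividends, short the forward).
Profit at T = |F_mkt − F*| = |499.96 − 491.6253| = CHF 8.33 per share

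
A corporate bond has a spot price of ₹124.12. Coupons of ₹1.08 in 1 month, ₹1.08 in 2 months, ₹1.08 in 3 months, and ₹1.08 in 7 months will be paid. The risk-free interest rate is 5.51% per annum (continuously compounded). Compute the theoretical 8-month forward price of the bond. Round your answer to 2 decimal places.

₹124.35

PV(coupons) I = 1.08·e^(−0.0551·1/12) + 1.08·e^(−0.0551·2/12) + 1.08·e^(−0.0551·3/12) + 1.08·e^(−0.0551·7/12)
I = 1.0751 + 1.0701 + 1.0652 + 1.0458 = 4.2562
F = (S − I)·e^(rT) = (124.12 − 4.2562) · e^(0.0551·8/12)
= 119.8638 · e^0.036733 = 119.8638 × 1.037416 = ₹124.35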